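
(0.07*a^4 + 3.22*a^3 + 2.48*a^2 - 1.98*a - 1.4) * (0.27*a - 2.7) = 0.0189*a^5 + 0.6804*a^4 - 8.0244*a^3 - 7.2306*a^2 + 4.968*a + 3.78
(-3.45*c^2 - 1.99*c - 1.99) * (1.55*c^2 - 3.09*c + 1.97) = -5.3475*c^4 + 7.576*c^3 - 3.7319*c^2 + 2.2288*c - 3.9203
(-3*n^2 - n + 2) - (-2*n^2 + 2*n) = -n^2 - 3*n + 2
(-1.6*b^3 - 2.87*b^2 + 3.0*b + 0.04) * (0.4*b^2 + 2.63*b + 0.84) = -0.64*b^5 - 5.356*b^4 - 7.6921*b^3 + 5.4952*b^2 + 2.6252*b + 0.0336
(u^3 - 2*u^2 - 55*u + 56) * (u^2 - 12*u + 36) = u^5 - 14*u^4 + 5*u^3 + 644*u^2 - 2652*u + 2016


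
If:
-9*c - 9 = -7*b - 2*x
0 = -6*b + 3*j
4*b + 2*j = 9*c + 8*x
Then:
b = 10*x - 9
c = 8*x - 8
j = 20*x - 18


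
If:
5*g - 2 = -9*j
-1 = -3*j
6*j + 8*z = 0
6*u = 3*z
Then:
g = -1/5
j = 1/3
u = -1/8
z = -1/4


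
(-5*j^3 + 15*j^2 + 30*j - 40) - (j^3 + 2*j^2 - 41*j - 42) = -6*j^3 + 13*j^2 + 71*j + 2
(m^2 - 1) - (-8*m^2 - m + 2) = 9*m^2 + m - 3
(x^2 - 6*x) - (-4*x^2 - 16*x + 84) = 5*x^2 + 10*x - 84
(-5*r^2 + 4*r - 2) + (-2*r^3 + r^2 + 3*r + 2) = -2*r^3 - 4*r^2 + 7*r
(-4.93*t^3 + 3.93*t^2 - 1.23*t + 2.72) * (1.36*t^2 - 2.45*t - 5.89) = -6.7048*t^5 + 17.4233*t^4 + 17.7364*t^3 - 16.435*t^2 + 0.580699999999999*t - 16.0208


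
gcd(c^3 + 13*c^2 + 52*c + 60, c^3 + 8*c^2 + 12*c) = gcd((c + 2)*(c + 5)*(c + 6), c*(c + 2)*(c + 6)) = c^2 + 8*c + 12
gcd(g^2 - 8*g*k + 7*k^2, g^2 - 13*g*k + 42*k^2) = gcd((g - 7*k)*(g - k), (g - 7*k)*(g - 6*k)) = g - 7*k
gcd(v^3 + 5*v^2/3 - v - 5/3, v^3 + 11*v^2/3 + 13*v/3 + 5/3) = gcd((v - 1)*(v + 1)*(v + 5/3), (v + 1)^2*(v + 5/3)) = v^2 + 8*v/3 + 5/3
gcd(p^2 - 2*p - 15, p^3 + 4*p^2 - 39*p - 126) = p + 3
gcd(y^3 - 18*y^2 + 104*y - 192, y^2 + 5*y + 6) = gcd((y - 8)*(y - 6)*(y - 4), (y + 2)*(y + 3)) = 1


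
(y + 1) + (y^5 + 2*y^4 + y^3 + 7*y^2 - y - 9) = y^5 + 2*y^4 + y^3 + 7*y^2 - 8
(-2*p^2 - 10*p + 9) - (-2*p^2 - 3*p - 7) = 16 - 7*p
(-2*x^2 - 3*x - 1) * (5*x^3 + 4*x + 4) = -10*x^5 - 15*x^4 - 13*x^3 - 20*x^2 - 16*x - 4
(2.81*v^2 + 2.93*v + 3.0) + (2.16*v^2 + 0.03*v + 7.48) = 4.97*v^2 + 2.96*v + 10.48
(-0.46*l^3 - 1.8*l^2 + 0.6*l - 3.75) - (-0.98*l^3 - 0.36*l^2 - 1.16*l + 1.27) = 0.52*l^3 - 1.44*l^2 + 1.76*l - 5.02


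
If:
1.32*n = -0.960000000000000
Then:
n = -0.73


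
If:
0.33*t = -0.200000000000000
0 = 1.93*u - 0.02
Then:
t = -0.61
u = 0.01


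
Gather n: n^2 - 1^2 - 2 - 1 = n^2 - 4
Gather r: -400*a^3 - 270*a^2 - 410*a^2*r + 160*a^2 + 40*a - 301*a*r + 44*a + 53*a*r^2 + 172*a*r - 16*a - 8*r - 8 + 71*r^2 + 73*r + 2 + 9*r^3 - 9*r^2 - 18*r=-400*a^3 - 110*a^2 + 68*a + 9*r^3 + r^2*(53*a + 62) + r*(-410*a^2 - 129*a + 47) - 6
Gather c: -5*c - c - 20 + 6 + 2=-6*c - 12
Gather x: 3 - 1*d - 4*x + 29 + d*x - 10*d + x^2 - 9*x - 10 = -11*d + x^2 + x*(d - 13) + 22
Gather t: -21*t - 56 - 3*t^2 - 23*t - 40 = -3*t^2 - 44*t - 96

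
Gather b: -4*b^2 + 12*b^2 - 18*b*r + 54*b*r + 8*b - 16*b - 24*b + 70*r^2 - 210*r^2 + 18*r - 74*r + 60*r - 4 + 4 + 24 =8*b^2 + b*(36*r - 32) - 140*r^2 + 4*r + 24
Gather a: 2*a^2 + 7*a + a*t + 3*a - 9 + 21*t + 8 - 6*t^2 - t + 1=2*a^2 + a*(t + 10) - 6*t^2 + 20*t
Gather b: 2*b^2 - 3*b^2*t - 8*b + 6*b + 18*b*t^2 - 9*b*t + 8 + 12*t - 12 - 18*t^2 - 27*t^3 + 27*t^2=b^2*(2 - 3*t) + b*(18*t^2 - 9*t - 2) - 27*t^3 + 9*t^2 + 12*t - 4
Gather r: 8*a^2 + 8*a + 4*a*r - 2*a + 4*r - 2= 8*a^2 + 6*a + r*(4*a + 4) - 2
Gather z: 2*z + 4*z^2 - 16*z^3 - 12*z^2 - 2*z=-16*z^3 - 8*z^2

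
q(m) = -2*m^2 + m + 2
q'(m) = 1 - 4*m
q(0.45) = 2.04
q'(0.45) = -0.80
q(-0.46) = 1.12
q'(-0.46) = 2.84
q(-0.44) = 1.17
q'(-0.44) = 2.76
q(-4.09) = -35.55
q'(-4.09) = 17.36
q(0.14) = 2.10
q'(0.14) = 0.44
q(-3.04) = -19.52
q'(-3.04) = 13.16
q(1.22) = 0.24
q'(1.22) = -3.88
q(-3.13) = -20.72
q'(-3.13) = 13.52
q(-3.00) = -19.00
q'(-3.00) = 13.00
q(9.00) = -151.00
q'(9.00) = -35.00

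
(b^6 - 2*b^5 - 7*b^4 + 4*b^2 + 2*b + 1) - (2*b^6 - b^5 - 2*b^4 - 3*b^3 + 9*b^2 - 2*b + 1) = -b^6 - b^5 - 5*b^4 + 3*b^3 - 5*b^2 + 4*b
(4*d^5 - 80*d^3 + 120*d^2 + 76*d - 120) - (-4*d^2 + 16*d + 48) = 4*d^5 - 80*d^3 + 124*d^2 + 60*d - 168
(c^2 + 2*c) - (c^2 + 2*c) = 0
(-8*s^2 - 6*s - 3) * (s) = -8*s^3 - 6*s^2 - 3*s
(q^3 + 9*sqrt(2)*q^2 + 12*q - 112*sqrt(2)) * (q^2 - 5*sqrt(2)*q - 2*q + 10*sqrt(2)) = q^5 - 2*q^4 + 4*sqrt(2)*q^4 - 78*q^3 - 8*sqrt(2)*q^3 - 172*sqrt(2)*q^2 + 156*q^2 + 344*sqrt(2)*q + 1120*q - 2240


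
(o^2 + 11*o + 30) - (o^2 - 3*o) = 14*o + 30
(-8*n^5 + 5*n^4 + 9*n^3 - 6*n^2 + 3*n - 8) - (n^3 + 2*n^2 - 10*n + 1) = -8*n^5 + 5*n^4 + 8*n^3 - 8*n^2 + 13*n - 9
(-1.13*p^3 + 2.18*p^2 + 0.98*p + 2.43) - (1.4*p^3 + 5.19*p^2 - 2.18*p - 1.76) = -2.53*p^3 - 3.01*p^2 + 3.16*p + 4.19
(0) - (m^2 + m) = -m^2 - m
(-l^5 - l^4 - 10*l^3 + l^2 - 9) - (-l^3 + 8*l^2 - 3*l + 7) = -l^5 - l^4 - 9*l^3 - 7*l^2 + 3*l - 16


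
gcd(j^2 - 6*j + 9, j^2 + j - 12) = j - 3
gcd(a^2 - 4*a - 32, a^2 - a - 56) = a - 8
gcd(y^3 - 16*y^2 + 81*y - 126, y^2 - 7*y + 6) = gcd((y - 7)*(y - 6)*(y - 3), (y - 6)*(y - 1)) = y - 6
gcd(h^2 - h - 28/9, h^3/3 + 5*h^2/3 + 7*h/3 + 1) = 1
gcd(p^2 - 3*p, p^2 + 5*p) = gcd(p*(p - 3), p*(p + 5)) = p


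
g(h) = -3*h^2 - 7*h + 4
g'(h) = -6*h - 7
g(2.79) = -38.88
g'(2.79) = -23.74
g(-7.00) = -94.00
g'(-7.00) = 35.00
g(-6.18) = -67.32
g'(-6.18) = 30.08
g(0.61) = -1.39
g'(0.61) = -10.66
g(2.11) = -24.13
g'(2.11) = -19.66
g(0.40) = 0.72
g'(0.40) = -9.40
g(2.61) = -34.71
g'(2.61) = -22.66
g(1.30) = -10.17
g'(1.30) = -14.80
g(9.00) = -302.00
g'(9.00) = -61.00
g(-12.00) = -344.00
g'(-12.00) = 65.00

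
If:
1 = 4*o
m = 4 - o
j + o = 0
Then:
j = -1/4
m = 15/4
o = 1/4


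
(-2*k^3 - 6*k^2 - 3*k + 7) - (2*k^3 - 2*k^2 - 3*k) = -4*k^3 - 4*k^2 + 7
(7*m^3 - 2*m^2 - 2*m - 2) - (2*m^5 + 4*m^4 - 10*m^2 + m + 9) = -2*m^5 - 4*m^4 + 7*m^3 + 8*m^2 - 3*m - 11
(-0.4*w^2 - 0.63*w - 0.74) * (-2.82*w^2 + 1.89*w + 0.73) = 1.128*w^4 + 1.0206*w^3 + 0.6041*w^2 - 1.8585*w - 0.5402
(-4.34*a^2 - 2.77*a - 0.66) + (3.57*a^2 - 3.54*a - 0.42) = -0.77*a^2 - 6.31*a - 1.08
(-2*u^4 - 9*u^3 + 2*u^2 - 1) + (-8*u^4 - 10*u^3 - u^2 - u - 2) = -10*u^4 - 19*u^3 + u^2 - u - 3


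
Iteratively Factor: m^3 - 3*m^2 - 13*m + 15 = (m - 5)*(m^2 + 2*m - 3) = (m - 5)*(m - 1)*(m + 3)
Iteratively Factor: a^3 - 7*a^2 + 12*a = (a)*(a^2 - 7*a + 12) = a*(a - 4)*(a - 3)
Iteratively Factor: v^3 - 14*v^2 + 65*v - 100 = (v - 5)*(v^2 - 9*v + 20) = (v - 5)^2*(v - 4)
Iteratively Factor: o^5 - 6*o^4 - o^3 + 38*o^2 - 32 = (o + 1)*(o^4 - 7*o^3 + 6*o^2 + 32*o - 32) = (o - 4)*(o + 1)*(o^3 - 3*o^2 - 6*o + 8) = (o - 4)*(o + 1)*(o + 2)*(o^2 - 5*o + 4) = (o - 4)*(o - 1)*(o + 1)*(o + 2)*(o - 4)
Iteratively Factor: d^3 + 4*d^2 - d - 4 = (d + 1)*(d^2 + 3*d - 4) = (d + 1)*(d + 4)*(d - 1)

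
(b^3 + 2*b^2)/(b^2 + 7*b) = b*(b + 2)/(b + 7)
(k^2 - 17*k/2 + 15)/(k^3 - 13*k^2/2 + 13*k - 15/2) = (k - 6)/(k^2 - 4*k + 3)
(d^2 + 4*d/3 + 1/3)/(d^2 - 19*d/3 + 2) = (3*d^2 + 4*d + 1)/(3*d^2 - 19*d + 6)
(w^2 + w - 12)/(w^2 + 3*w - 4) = (w - 3)/(w - 1)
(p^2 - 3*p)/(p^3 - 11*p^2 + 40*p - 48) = p/(p^2 - 8*p + 16)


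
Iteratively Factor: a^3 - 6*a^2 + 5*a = (a - 1)*(a^2 - 5*a) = a*(a - 1)*(a - 5)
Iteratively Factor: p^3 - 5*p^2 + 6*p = (p - 2)*(p^2 - 3*p) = p*(p - 2)*(p - 3)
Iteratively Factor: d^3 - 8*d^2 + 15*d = (d - 3)*(d^2 - 5*d) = d*(d - 3)*(d - 5)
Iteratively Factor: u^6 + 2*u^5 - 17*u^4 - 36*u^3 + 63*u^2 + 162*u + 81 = (u - 3)*(u^5 + 5*u^4 - 2*u^3 - 42*u^2 - 63*u - 27) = (u - 3)*(u + 3)*(u^4 + 2*u^3 - 8*u^2 - 18*u - 9) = (u - 3)*(u + 3)^2*(u^3 - u^2 - 5*u - 3) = (u - 3)^2*(u + 3)^2*(u^2 + 2*u + 1) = (u - 3)^2*(u + 1)*(u + 3)^2*(u + 1)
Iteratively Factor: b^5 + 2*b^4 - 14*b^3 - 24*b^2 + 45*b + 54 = (b + 3)*(b^4 - b^3 - 11*b^2 + 9*b + 18) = (b - 2)*(b + 3)*(b^3 + b^2 - 9*b - 9) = (b - 2)*(b + 1)*(b + 3)*(b^2 - 9) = (b - 2)*(b + 1)*(b + 3)^2*(b - 3)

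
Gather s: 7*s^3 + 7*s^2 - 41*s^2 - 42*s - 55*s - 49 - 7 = 7*s^3 - 34*s^2 - 97*s - 56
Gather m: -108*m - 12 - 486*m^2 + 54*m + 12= -486*m^2 - 54*m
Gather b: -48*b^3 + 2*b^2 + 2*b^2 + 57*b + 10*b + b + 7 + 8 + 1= -48*b^3 + 4*b^2 + 68*b + 16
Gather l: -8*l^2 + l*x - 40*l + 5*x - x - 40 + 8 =-8*l^2 + l*(x - 40) + 4*x - 32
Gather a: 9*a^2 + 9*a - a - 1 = 9*a^2 + 8*a - 1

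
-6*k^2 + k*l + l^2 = (-2*k + l)*(3*k + l)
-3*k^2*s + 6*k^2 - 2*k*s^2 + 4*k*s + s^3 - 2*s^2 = (-3*k + s)*(k + s)*(s - 2)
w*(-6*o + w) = -6*o*w + w^2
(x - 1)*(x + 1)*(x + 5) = x^3 + 5*x^2 - x - 5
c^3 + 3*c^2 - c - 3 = (c - 1)*(c + 1)*(c + 3)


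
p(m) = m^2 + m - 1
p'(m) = 2*m + 1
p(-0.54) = -1.25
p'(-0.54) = -0.08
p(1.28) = 1.92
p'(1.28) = 3.56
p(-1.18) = -0.79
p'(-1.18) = -1.36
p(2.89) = 10.24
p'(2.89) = 6.78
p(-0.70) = -1.21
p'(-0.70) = -0.40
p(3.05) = 11.35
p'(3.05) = 7.10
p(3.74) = 16.73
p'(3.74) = 8.48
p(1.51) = 2.79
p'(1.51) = 4.02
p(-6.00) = 29.00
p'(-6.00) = -11.00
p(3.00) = 11.00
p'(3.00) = 7.00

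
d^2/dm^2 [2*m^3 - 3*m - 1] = 12*m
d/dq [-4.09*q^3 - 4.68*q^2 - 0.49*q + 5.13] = -12.27*q^2 - 9.36*q - 0.49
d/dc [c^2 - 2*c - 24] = 2*c - 2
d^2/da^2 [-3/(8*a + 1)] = -384/(8*a + 1)^3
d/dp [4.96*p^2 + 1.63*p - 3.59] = 9.92*p + 1.63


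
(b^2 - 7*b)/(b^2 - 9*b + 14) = b/(b - 2)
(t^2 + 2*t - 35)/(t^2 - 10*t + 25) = (t + 7)/(t - 5)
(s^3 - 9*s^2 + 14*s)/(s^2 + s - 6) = s*(s - 7)/(s + 3)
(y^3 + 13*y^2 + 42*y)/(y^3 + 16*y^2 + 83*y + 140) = y*(y + 6)/(y^2 + 9*y + 20)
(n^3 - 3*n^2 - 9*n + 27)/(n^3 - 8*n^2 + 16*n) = (n^3 - 3*n^2 - 9*n + 27)/(n*(n^2 - 8*n + 16))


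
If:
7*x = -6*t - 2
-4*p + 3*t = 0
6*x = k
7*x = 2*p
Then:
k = -12/35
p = -1/5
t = -4/15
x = -2/35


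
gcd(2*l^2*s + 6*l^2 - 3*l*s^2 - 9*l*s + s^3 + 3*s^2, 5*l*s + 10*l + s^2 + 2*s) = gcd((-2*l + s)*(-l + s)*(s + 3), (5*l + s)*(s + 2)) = 1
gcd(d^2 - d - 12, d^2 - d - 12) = d^2 - d - 12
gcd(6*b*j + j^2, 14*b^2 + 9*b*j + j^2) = 1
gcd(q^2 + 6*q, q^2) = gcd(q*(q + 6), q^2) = q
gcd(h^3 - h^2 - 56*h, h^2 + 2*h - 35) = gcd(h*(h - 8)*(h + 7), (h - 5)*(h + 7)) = h + 7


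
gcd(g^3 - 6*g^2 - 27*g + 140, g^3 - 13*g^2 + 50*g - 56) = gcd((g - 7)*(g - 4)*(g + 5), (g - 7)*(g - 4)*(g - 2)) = g^2 - 11*g + 28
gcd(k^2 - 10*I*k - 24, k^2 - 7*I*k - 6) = k - 6*I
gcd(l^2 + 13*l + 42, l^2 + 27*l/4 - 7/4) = l + 7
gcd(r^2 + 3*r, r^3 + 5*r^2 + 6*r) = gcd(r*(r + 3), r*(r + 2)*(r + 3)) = r^2 + 3*r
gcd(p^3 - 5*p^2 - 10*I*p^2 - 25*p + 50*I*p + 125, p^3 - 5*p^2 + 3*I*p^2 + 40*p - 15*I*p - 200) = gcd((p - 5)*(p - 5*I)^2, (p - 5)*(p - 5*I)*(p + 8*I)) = p^2 + p*(-5 - 5*I) + 25*I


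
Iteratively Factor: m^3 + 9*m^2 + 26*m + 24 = (m + 3)*(m^2 + 6*m + 8) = (m + 2)*(m + 3)*(m + 4)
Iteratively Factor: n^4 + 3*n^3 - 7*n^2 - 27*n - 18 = (n + 3)*(n^3 - 7*n - 6) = (n + 2)*(n + 3)*(n^2 - 2*n - 3) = (n - 3)*(n + 2)*(n + 3)*(n + 1)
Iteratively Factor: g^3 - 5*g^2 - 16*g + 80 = (g - 5)*(g^2 - 16) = (g - 5)*(g - 4)*(g + 4)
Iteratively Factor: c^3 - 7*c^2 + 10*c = (c - 5)*(c^2 - 2*c) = c*(c - 5)*(c - 2)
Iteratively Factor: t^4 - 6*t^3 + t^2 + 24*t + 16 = (t - 4)*(t^3 - 2*t^2 - 7*t - 4) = (t - 4)*(t + 1)*(t^2 - 3*t - 4) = (t - 4)^2*(t + 1)*(t + 1)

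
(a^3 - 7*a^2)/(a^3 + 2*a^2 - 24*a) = a*(a - 7)/(a^2 + 2*a - 24)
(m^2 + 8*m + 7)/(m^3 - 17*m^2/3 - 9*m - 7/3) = 3*(m + 7)/(3*m^2 - 20*m - 7)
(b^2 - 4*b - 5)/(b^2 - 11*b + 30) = (b + 1)/(b - 6)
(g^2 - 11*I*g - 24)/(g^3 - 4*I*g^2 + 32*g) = (g - 3*I)/(g*(g + 4*I))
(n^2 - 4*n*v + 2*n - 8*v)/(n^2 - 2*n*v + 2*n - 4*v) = (-n + 4*v)/(-n + 2*v)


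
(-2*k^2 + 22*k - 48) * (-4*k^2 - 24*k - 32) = 8*k^4 - 40*k^3 - 272*k^2 + 448*k + 1536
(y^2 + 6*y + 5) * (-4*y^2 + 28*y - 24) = -4*y^4 + 4*y^3 + 124*y^2 - 4*y - 120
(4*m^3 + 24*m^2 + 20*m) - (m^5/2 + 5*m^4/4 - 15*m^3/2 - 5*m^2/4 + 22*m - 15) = -m^5/2 - 5*m^4/4 + 23*m^3/2 + 101*m^2/4 - 2*m + 15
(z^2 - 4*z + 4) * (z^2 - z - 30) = z^4 - 5*z^3 - 22*z^2 + 116*z - 120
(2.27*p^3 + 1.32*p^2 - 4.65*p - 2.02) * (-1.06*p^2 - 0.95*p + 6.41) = -2.4062*p^5 - 3.5557*p^4 + 18.2257*p^3 + 15.0199*p^2 - 27.8875*p - 12.9482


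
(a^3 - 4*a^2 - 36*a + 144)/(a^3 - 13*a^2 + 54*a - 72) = (a + 6)/(a - 3)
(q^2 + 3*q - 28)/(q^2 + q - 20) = (q + 7)/(q + 5)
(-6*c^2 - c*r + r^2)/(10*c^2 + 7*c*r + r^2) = (-3*c + r)/(5*c + r)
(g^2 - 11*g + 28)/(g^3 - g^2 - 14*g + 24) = (g^2 - 11*g + 28)/(g^3 - g^2 - 14*g + 24)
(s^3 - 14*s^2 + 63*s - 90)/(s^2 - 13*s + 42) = (s^2 - 8*s + 15)/(s - 7)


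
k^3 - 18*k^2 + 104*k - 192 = (k - 8)*(k - 6)*(k - 4)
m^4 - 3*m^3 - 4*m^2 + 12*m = m*(m - 3)*(m - 2)*(m + 2)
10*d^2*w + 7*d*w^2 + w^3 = w*(2*d + w)*(5*d + w)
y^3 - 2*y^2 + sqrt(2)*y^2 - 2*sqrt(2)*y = y*(y - 2)*(y + sqrt(2))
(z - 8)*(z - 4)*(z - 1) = z^3 - 13*z^2 + 44*z - 32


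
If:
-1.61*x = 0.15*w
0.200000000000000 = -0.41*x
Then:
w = 5.24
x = -0.49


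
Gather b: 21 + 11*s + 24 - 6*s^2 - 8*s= -6*s^2 + 3*s + 45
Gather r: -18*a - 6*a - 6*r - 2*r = -24*a - 8*r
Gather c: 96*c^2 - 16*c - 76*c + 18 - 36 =96*c^2 - 92*c - 18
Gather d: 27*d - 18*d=9*d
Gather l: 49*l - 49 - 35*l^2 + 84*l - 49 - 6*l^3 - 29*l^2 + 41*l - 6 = -6*l^3 - 64*l^2 + 174*l - 104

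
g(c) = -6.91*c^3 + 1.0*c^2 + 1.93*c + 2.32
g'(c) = -20.73*c^2 + 2.0*c + 1.93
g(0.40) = 2.81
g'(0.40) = -0.59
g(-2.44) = 103.94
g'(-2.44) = -126.37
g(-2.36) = 94.16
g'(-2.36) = -118.25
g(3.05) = -178.55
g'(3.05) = -184.81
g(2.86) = -145.63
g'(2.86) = -161.91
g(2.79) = -134.58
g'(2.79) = -153.85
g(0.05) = 2.42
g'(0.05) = 1.98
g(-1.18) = 12.79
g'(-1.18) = -29.29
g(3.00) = -169.46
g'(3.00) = -178.64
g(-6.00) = 1519.30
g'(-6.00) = -756.35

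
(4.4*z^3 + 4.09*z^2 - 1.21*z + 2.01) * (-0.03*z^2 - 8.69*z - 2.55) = -0.132*z^5 - 38.3587*z^4 - 46.7258*z^3 + 0.0251000000000001*z^2 - 14.3814*z - 5.1255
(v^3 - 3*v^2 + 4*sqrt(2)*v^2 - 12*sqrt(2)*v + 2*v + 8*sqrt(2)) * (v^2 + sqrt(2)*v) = v^5 - 3*v^4 + 5*sqrt(2)*v^4 - 15*sqrt(2)*v^3 + 10*v^3 - 24*v^2 + 10*sqrt(2)*v^2 + 16*v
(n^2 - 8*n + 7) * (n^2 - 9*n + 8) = n^4 - 17*n^3 + 87*n^2 - 127*n + 56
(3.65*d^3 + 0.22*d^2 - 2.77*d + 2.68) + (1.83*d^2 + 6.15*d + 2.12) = 3.65*d^3 + 2.05*d^2 + 3.38*d + 4.8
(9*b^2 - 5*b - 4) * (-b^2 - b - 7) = -9*b^4 - 4*b^3 - 54*b^2 + 39*b + 28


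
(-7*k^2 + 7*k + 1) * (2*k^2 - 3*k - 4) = -14*k^4 + 35*k^3 + 9*k^2 - 31*k - 4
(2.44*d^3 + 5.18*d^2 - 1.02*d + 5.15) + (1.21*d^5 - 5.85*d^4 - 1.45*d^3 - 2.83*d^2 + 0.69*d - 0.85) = 1.21*d^5 - 5.85*d^4 + 0.99*d^3 + 2.35*d^2 - 0.33*d + 4.3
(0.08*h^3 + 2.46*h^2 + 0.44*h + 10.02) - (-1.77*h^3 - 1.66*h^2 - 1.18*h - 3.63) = 1.85*h^3 + 4.12*h^2 + 1.62*h + 13.65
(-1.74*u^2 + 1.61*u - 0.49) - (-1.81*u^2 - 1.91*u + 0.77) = 0.0700000000000001*u^2 + 3.52*u - 1.26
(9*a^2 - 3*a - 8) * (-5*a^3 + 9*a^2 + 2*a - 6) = -45*a^5 + 96*a^4 + 31*a^3 - 132*a^2 + 2*a + 48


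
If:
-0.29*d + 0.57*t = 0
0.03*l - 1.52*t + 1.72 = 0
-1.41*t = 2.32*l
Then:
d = 2.20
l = -0.68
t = 1.12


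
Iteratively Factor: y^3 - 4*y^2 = (y)*(y^2 - 4*y) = y^2*(y - 4)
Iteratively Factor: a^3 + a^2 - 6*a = (a - 2)*(a^2 + 3*a) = (a - 2)*(a + 3)*(a)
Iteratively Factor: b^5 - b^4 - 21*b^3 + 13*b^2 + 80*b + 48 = (b - 4)*(b^4 + 3*b^3 - 9*b^2 - 23*b - 12) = (b - 4)*(b - 3)*(b^3 + 6*b^2 + 9*b + 4) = (b - 4)*(b - 3)*(b + 1)*(b^2 + 5*b + 4) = (b - 4)*(b - 3)*(b + 1)^2*(b + 4)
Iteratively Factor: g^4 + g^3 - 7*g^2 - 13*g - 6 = (g + 1)*(g^3 - 7*g - 6) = (g + 1)^2*(g^2 - g - 6) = (g - 3)*(g + 1)^2*(g + 2)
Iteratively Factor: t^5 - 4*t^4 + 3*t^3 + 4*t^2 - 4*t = (t)*(t^4 - 4*t^3 + 3*t^2 + 4*t - 4) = t*(t - 1)*(t^3 - 3*t^2 + 4) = t*(t - 2)*(t - 1)*(t^2 - t - 2) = t*(t - 2)^2*(t - 1)*(t + 1)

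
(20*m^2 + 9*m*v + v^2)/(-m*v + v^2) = (20*m^2 + 9*m*v + v^2)/(v*(-m + v))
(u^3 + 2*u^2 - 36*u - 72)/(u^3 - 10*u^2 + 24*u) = (u^2 + 8*u + 12)/(u*(u - 4))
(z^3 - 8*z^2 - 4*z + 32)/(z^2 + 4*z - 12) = (z^2 - 6*z - 16)/(z + 6)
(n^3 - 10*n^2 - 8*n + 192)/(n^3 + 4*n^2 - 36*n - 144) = (n - 8)/(n + 6)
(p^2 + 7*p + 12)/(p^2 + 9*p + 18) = (p + 4)/(p + 6)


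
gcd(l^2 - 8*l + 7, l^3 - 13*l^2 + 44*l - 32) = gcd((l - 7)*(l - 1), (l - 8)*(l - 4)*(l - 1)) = l - 1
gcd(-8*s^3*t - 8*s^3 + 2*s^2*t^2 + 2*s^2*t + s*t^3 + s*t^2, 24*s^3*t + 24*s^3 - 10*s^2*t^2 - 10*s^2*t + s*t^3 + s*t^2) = s*t + s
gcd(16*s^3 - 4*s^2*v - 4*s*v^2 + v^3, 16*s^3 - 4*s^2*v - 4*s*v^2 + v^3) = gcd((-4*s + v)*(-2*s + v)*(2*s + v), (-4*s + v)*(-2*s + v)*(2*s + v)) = 16*s^3 - 4*s^2*v - 4*s*v^2 + v^3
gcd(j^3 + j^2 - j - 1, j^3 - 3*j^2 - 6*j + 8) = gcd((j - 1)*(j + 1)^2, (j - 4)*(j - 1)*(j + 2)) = j - 1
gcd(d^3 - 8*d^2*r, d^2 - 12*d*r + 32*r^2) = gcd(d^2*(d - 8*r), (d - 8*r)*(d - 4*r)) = -d + 8*r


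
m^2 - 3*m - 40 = (m - 8)*(m + 5)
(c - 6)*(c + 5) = c^2 - c - 30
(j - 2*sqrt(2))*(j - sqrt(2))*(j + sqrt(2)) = j^3 - 2*sqrt(2)*j^2 - 2*j + 4*sqrt(2)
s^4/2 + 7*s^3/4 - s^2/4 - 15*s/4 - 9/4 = (s/2 + 1/2)*(s - 3/2)*(s + 1)*(s + 3)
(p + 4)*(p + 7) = p^2 + 11*p + 28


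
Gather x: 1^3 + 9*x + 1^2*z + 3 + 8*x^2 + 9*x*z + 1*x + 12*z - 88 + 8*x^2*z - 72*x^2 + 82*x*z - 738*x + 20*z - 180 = x^2*(8*z - 64) + x*(91*z - 728) + 33*z - 264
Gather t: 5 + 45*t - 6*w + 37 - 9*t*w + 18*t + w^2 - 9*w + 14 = t*(63 - 9*w) + w^2 - 15*w + 56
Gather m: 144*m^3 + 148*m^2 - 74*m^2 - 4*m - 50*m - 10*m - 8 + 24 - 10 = 144*m^3 + 74*m^2 - 64*m + 6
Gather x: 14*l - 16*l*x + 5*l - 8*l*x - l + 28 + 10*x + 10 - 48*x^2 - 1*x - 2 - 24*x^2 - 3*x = 18*l - 72*x^2 + x*(6 - 24*l) + 36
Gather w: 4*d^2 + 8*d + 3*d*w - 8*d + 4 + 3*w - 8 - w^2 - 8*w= 4*d^2 - w^2 + w*(3*d - 5) - 4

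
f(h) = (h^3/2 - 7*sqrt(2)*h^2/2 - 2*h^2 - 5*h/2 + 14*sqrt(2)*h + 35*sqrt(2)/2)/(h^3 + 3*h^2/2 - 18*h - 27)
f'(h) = (-3*h^2 - 3*h + 18)*(h^3/2 - 7*sqrt(2)*h^2/2 - 2*h^2 - 5*h/2 + 14*sqrt(2)*h + 35*sqrt(2)/2)/(h^3 + 3*h^2/2 - 18*h - 27)^2 + (3*h^2/2 - 7*sqrt(2)*h - 4*h - 5/2 + 14*sqrt(2))/(h^3 + 3*h^2/2 - 18*h - 27)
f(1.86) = -0.74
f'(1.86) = 0.10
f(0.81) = -0.86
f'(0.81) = 0.12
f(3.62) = -0.80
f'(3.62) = -0.49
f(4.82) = 0.08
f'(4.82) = -0.61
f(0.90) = -0.85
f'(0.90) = 0.12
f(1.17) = -0.82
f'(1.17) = 0.12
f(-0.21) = -0.90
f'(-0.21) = -0.16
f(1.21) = -0.81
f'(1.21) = 0.12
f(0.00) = -0.92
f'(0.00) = -0.03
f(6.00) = -0.10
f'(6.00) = -0.00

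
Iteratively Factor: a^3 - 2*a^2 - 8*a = (a)*(a^2 - 2*a - 8) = a*(a - 4)*(a + 2)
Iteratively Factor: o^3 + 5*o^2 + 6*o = (o + 3)*(o^2 + 2*o) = (o + 2)*(o + 3)*(o)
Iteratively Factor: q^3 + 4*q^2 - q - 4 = (q - 1)*(q^2 + 5*q + 4) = (q - 1)*(q + 1)*(q + 4)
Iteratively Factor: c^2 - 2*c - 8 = (c + 2)*(c - 4)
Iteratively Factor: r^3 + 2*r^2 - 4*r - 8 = (r + 2)*(r^2 - 4) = (r - 2)*(r + 2)*(r + 2)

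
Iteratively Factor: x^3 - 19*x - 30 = (x + 2)*(x^2 - 2*x - 15) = (x - 5)*(x + 2)*(x + 3)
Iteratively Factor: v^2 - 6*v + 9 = (v - 3)*(v - 3)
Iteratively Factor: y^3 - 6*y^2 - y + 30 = (y - 5)*(y^2 - y - 6) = (y - 5)*(y + 2)*(y - 3)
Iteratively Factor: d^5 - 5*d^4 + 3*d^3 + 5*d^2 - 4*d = (d - 4)*(d^4 - d^3 - d^2 + d) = (d - 4)*(d - 1)*(d^3 - d) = d*(d - 4)*(d - 1)*(d^2 - 1) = d*(d - 4)*(d - 1)^2*(d + 1)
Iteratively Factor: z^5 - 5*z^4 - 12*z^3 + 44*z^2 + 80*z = (z - 5)*(z^4 - 12*z^2 - 16*z) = (z - 5)*(z - 4)*(z^3 + 4*z^2 + 4*z) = z*(z - 5)*(z - 4)*(z^2 + 4*z + 4) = z*(z - 5)*(z - 4)*(z + 2)*(z + 2)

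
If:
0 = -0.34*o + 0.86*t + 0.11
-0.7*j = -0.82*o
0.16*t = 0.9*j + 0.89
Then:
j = -1.08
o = -0.92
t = -0.49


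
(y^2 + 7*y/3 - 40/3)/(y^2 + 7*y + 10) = (y - 8/3)/(y + 2)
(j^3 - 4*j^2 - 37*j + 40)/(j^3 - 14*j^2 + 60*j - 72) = (j^3 - 4*j^2 - 37*j + 40)/(j^3 - 14*j^2 + 60*j - 72)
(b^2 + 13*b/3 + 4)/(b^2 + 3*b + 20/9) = 3*(b + 3)/(3*b + 5)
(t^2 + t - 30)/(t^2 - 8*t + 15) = (t + 6)/(t - 3)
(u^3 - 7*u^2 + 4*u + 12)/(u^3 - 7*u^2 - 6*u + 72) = (u^2 - u - 2)/(u^2 - u - 12)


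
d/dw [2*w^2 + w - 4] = 4*w + 1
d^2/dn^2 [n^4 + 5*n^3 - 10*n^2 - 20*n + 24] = 12*n^2 + 30*n - 20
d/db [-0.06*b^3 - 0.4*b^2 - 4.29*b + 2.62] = -0.18*b^2 - 0.8*b - 4.29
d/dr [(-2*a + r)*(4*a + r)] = 2*a + 2*r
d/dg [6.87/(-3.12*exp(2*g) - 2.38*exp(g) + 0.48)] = (42.8688*exp(g) + 16.3506)*exp(g)/(3.12*exp(2*g) + 2.38*exp(g) - 0.48)^2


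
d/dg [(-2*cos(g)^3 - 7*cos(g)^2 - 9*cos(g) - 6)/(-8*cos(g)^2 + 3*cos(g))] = (-16*cos(g)^4 + 12*cos(g)^3 + 93*cos(g)^2 + 96*cos(g) - 18)*sin(g)/((8*cos(g) - 3)^2*cos(g)^2)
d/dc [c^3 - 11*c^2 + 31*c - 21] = 3*c^2 - 22*c + 31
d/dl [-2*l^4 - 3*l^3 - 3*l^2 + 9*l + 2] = -8*l^3 - 9*l^2 - 6*l + 9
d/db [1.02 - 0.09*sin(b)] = -0.09*cos(b)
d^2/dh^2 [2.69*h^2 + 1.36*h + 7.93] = 5.38000000000000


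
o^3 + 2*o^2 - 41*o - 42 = (o - 6)*(o + 1)*(o + 7)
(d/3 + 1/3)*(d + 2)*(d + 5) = d^3/3 + 8*d^2/3 + 17*d/3 + 10/3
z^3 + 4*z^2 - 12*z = z*(z - 2)*(z + 6)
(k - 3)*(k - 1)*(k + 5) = k^3 + k^2 - 17*k + 15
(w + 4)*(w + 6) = w^2 + 10*w + 24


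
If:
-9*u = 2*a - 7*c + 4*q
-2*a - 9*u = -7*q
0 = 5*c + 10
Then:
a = -9*u/2 - 49/11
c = -2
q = -14/11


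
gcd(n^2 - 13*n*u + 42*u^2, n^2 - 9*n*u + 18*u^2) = -n + 6*u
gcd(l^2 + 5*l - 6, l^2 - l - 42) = l + 6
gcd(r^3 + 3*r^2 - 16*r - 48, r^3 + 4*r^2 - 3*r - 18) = r + 3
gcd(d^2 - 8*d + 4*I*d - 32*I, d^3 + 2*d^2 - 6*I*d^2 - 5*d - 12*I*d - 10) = 1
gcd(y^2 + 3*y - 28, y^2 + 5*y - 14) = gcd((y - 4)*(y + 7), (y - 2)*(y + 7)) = y + 7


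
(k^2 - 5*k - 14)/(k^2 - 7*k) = (k + 2)/k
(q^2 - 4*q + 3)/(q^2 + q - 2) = (q - 3)/(q + 2)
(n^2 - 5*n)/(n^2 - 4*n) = (n - 5)/(n - 4)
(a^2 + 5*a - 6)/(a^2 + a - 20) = (a^2 + 5*a - 6)/(a^2 + a - 20)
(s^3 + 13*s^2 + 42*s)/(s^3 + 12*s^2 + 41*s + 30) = s*(s + 7)/(s^2 + 6*s + 5)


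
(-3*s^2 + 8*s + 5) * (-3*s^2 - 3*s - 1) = 9*s^4 - 15*s^3 - 36*s^2 - 23*s - 5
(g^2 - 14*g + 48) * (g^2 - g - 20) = g^4 - 15*g^3 + 42*g^2 + 232*g - 960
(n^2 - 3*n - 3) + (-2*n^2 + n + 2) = -n^2 - 2*n - 1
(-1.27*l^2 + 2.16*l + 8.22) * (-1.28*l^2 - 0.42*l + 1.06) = 1.6256*l^4 - 2.2314*l^3 - 12.775*l^2 - 1.1628*l + 8.7132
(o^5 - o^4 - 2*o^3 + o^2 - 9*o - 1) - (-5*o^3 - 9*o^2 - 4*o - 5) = o^5 - o^4 + 3*o^3 + 10*o^2 - 5*o + 4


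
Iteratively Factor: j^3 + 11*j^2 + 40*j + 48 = (j + 3)*(j^2 + 8*j + 16) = (j + 3)*(j + 4)*(j + 4)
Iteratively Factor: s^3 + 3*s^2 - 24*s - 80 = (s + 4)*(s^2 - s - 20) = (s - 5)*(s + 4)*(s + 4)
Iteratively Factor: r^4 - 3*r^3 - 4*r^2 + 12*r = (r - 3)*(r^3 - 4*r) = (r - 3)*(r + 2)*(r^2 - 2*r) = r*(r - 3)*(r + 2)*(r - 2)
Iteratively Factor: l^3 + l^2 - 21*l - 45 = (l - 5)*(l^2 + 6*l + 9) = (l - 5)*(l + 3)*(l + 3)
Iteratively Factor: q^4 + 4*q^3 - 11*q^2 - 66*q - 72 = (q - 4)*(q^3 + 8*q^2 + 21*q + 18) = (q - 4)*(q + 3)*(q^2 + 5*q + 6) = (q - 4)*(q + 3)^2*(q + 2)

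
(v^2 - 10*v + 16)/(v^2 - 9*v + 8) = (v - 2)/(v - 1)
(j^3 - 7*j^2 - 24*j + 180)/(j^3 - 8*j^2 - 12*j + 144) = (j + 5)/(j + 4)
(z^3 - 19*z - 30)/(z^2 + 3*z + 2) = (z^2 - 2*z - 15)/(z + 1)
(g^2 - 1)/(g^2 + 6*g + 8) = (g^2 - 1)/(g^2 + 6*g + 8)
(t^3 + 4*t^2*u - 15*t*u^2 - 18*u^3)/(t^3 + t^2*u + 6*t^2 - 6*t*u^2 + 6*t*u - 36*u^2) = (t^3 + 4*t^2*u - 15*t*u^2 - 18*u^3)/(t^3 + t^2*u + 6*t^2 - 6*t*u^2 + 6*t*u - 36*u^2)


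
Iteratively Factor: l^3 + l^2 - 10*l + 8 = (l - 1)*(l^2 + 2*l - 8) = (l - 2)*(l - 1)*(l + 4)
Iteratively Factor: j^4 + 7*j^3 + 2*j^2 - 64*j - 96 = (j + 2)*(j^3 + 5*j^2 - 8*j - 48) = (j - 3)*(j + 2)*(j^2 + 8*j + 16) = (j - 3)*(j + 2)*(j + 4)*(j + 4)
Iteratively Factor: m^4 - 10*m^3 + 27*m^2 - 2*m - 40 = (m + 1)*(m^3 - 11*m^2 + 38*m - 40) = (m - 5)*(m + 1)*(m^2 - 6*m + 8) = (m - 5)*(m - 4)*(m + 1)*(m - 2)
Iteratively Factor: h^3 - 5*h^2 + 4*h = (h - 4)*(h^2 - h) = h*(h - 4)*(h - 1)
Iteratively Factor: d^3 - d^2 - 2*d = (d + 1)*(d^2 - 2*d) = (d - 2)*(d + 1)*(d)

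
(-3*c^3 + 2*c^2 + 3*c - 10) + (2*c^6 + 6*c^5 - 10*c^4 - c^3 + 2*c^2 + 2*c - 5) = 2*c^6 + 6*c^5 - 10*c^4 - 4*c^3 + 4*c^2 + 5*c - 15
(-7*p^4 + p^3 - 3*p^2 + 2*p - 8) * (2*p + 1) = -14*p^5 - 5*p^4 - 5*p^3 + p^2 - 14*p - 8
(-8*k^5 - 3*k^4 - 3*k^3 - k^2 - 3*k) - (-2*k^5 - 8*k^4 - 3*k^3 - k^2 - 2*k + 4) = -6*k^5 + 5*k^4 - k - 4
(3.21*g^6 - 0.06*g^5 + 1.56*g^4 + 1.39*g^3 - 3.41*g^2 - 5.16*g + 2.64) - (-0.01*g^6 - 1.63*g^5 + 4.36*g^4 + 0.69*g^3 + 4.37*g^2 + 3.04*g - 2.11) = 3.22*g^6 + 1.57*g^5 - 2.8*g^4 + 0.7*g^3 - 7.78*g^2 - 8.2*g + 4.75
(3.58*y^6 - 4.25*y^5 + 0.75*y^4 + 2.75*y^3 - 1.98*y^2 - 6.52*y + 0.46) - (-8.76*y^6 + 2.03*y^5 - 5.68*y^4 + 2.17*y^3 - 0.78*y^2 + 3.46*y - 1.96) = 12.34*y^6 - 6.28*y^5 + 6.43*y^4 + 0.58*y^3 - 1.2*y^2 - 9.98*y + 2.42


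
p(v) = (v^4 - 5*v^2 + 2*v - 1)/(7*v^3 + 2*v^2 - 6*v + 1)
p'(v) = (-21*v^2 - 4*v + 6)*(v^4 - 5*v^2 + 2*v - 1)/(7*v^3 + 2*v^2 - 6*v + 1)^2 + (4*v^3 - 10*v + 2)/(7*v^3 + 2*v^2 - 6*v + 1)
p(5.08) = 0.58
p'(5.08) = 0.16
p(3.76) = 0.36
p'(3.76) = 0.18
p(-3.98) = -0.42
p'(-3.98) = 0.21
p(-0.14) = -0.74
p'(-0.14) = -0.63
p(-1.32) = 2.52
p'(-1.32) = 15.65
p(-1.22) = 6.13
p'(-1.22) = 83.40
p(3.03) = 0.22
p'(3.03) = 0.20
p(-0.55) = -0.94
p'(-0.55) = 1.36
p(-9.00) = -1.26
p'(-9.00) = 0.15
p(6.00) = 0.73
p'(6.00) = 0.16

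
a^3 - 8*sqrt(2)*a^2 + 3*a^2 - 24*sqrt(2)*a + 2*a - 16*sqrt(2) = (a + 1)*(a + 2)*(a - 8*sqrt(2))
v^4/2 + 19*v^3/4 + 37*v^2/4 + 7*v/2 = v*(v/2 + 1)*(v + 1/2)*(v + 7)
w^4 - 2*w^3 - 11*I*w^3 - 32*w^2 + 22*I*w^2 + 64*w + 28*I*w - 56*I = (w - 2)*(w - 7*I)*(w - 2*I)^2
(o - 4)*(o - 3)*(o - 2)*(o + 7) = o^4 - 2*o^3 - 37*o^2 + 158*o - 168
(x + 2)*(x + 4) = x^2 + 6*x + 8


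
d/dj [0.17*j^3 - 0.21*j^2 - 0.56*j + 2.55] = 0.51*j^2 - 0.42*j - 0.56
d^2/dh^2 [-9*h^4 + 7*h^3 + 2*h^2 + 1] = -108*h^2 + 42*h + 4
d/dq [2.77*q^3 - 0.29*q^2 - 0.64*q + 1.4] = 8.31*q^2 - 0.58*q - 0.64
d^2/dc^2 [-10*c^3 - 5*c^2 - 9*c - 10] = -60*c - 10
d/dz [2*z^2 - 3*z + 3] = 4*z - 3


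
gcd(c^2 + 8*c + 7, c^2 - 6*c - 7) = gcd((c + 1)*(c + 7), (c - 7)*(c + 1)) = c + 1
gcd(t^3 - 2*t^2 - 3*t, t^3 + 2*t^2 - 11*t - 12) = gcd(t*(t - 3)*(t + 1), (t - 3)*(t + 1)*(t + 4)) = t^2 - 2*t - 3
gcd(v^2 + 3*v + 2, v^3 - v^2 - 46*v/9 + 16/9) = v + 2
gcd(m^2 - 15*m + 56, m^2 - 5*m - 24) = m - 8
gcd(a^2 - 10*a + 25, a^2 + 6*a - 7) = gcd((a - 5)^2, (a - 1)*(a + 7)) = 1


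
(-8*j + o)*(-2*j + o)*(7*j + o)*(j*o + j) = 112*j^4*o + 112*j^4 - 54*j^3*o^2 - 54*j^3*o - 3*j^2*o^3 - 3*j^2*o^2 + j*o^4 + j*o^3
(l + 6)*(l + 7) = l^2 + 13*l + 42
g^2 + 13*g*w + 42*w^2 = (g + 6*w)*(g + 7*w)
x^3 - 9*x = x*(x - 3)*(x + 3)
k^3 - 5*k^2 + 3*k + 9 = (k - 3)^2*(k + 1)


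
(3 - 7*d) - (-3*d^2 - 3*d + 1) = 3*d^2 - 4*d + 2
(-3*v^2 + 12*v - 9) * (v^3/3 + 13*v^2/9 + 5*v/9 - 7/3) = -v^5 - v^4/3 + 38*v^3/3 + 2*v^2/3 - 33*v + 21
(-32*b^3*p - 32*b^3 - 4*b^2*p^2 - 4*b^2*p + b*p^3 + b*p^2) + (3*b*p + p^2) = -32*b^3*p - 32*b^3 - 4*b^2*p^2 - 4*b^2*p + b*p^3 + b*p^2 + 3*b*p + p^2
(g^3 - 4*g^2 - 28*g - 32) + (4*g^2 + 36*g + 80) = g^3 + 8*g + 48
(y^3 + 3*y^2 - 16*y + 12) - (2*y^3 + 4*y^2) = -y^3 - y^2 - 16*y + 12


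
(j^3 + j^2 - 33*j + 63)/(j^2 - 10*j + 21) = (j^2 + 4*j - 21)/(j - 7)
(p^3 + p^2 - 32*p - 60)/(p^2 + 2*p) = p - 1 - 30/p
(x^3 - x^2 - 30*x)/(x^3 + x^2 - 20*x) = (x - 6)/(x - 4)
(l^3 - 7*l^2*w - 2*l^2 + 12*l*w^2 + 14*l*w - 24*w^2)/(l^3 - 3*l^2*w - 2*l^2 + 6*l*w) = (l - 4*w)/l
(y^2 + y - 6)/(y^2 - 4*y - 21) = (y - 2)/(y - 7)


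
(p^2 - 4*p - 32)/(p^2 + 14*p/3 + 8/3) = 3*(p - 8)/(3*p + 2)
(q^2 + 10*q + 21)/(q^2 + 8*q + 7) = (q + 3)/(q + 1)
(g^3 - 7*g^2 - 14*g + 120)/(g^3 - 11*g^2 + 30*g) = (g + 4)/g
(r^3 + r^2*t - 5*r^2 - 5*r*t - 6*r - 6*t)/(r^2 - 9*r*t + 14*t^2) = (r^3 + r^2*t - 5*r^2 - 5*r*t - 6*r - 6*t)/(r^2 - 9*r*t + 14*t^2)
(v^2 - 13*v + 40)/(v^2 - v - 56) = (v - 5)/(v + 7)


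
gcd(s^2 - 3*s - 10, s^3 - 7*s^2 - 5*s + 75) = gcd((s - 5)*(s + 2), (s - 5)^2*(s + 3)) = s - 5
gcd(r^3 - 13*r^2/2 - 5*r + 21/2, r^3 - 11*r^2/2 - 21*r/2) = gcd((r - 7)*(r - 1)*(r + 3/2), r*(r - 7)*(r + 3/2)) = r^2 - 11*r/2 - 21/2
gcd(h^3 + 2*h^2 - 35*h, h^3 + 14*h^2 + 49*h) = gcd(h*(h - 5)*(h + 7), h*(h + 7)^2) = h^2 + 7*h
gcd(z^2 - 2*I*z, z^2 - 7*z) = z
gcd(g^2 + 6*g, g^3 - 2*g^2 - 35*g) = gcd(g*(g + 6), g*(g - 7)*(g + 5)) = g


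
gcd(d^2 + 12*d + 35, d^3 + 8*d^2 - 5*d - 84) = d + 7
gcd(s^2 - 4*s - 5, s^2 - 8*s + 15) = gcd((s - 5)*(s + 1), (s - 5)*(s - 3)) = s - 5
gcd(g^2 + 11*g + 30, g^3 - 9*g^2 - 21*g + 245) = g + 5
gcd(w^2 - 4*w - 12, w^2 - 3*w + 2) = 1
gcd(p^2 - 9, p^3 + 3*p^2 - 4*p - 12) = p + 3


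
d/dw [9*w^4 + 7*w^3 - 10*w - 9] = 36*w^3 + 21*w^2 - 10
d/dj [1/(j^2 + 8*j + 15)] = 2*(-j - 4)/(j^2 + 8*j + 15)^2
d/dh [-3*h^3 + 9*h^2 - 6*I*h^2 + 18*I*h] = -9*h^2 + h*(18 - 12*I) + 18*I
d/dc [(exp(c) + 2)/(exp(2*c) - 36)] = (-2*(exp(c) + 2)*exp(c) + exp(2*c) - 36)*exp(c)/(exp(2*c) - 36)^2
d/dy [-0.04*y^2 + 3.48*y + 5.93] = 3.48 - 0.08*y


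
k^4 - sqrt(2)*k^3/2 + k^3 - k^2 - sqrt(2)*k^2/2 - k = k*(k + 1)*(k - sqrt(2))*(k + sqrt(2)/2)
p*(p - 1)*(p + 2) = p^3 + p^2 - 2*p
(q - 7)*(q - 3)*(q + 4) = q^3 - 6*q^2 - 19*q + 84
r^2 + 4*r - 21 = (r - 3)*(r + 7)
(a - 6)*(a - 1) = a^2 - 7*a + 6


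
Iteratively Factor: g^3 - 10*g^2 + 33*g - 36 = (g - 4)*(g^2 - 6*g + 9) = (g - 4)*(g - 3)*(g - 3)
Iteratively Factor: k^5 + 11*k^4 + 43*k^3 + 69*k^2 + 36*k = (k)*(k^4 + 11*k^3 + 43*k^2 + 69*k + 36) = k*(k + 3)*(k^3 + 8*k^2 + 19*k + 12) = k*(k + 1)*(k + 3)*(k^2 + 7*k + 12) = k*(k + 1)*(k + 3)^2*(k + 4)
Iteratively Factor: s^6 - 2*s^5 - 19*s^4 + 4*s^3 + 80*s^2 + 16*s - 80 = (s + 2)*(s^5 - 4*s^4 - 11*s^3 + 26*s^2 + 28*s - 40) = (s - 5)*(s + 2)*(s^4 + s^3 - 6*s^2 - 4*s + 8) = (s - 5)*(s - 2)*(s + 2)*(s^3 + 3*s^2 - 4) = (s - 5)*(s - 2)*(s + 2)^2*(s^2 + s - 2) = (s - 5)*(s - 2)*(s + 2)^3*(s - 1)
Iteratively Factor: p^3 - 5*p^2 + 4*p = (p - 4)*(p^2 - p) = (p - 4)*(p - 1)*(p)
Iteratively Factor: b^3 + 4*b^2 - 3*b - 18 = (b - 2)*(b^2 + 6*b + 9) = (b - 2)*(b + 3)*(b + 3)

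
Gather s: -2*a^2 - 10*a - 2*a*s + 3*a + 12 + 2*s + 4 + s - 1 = -2*a^2 - 7*a + s*(3 - 2*a) + 15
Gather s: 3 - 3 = 0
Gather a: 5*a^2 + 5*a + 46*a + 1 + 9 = 5*a^2 + 51*a + 10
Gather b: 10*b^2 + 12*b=10*b^2 + 12*b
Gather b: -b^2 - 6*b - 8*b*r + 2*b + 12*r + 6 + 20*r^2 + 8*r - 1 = -b^2 + b*(-8*r - 4) + 20*r^2 + 20*r + 5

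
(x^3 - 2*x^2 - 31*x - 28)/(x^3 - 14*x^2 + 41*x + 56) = (x + 4)/(x - 8)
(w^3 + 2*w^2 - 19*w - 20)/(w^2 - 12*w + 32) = (w^2 + 6*w + 5)/(w - 8)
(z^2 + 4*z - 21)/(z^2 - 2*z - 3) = (z + 7)/(z + 1)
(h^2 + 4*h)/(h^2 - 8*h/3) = 3*(h + 4)/(3*h - 8)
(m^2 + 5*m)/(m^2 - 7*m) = (m + 5)/(m - 7)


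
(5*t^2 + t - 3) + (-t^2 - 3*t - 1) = 4*t^2 - 2*t - 4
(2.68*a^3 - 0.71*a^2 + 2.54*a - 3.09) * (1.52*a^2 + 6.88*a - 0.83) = 4.0736*a^5 + 17.3592*a^4 - 3.2484*a^3 + 13.3677*a^2 - 23.3674*a + 2.5647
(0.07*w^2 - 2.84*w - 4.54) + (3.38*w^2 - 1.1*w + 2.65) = 3.45*w^2 - 3.94*w - 1.89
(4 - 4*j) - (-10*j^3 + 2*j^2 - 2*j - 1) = 10*j^3 - 2*j^2 - 2*j + 5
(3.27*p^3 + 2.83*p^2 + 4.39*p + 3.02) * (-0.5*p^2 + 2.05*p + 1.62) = -1.635*p^5 + 5.2885*p^4 + 8.9039*p^3 + 12.0741*p^2 + 13.3028*p + 4.8924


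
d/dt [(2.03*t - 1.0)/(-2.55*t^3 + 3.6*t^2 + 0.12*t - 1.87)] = (10.353*t^3 - 14.958*t^2 + 7.2*t - 3.6761)/(6.5025*t^6 - 18.36*t^5 + 12.348*t^4 + 10.401*t^3 - 13.4496*t^2 - 0.4488*t + 3.4969)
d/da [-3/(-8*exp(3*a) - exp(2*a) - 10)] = (-72*exp(a) - 6)*exp(2*a)/(8*exp(3*a) + exp(2*a) + 10)^2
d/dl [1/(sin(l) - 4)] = -cos(l)/(sin(l) - 4)^2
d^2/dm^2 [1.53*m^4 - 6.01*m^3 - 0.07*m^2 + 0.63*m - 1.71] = 18.36*m^2 - 36.06*m - 0.14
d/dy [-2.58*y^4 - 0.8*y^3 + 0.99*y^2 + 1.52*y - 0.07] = -10.32*y^3 - 2.4*y^2 + 1.98*y + 1.52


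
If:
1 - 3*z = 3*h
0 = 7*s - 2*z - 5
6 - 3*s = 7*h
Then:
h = 25/43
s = 83/129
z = -32/129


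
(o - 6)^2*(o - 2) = o^3 - 14*o^2 + 60*o - 72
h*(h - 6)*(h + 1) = h^3 - 5*h^2 - 6*h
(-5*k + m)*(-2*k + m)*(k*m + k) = 10*k^3*m + 10*k^3 - 7*k^2*m^2 - 7*k^2*m + k*m^3 + k*m^2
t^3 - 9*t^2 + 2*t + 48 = (t - 8)*(t - 3)*(t + 2)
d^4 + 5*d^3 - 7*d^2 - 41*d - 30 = (d - 3)*(d + 1)*(d + 2)*(d + 5)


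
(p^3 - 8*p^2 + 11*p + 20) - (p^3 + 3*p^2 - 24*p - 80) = -11*p^2 + 35*p + 100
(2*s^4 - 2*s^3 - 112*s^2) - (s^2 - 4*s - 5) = 2*s^4 - 2*s^3 - 113*s^2 + 4*s + 5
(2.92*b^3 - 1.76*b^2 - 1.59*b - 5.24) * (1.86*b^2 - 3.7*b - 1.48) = 5.4312*b^5 - 14.0776*b^4 - 0.766999999999999*b^3 - 1.2586*b^2 + 21.7412*b + 7.7552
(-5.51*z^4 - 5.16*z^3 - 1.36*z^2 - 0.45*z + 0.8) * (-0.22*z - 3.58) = 1.2122*z^5 + 20.861*z^4 + 18.772*z^3 + 4.9678*z^2 + 1.435*z - 2.864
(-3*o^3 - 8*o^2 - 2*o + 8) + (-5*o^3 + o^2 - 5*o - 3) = -8*o^3 - 7*o^2 - 7*o + 5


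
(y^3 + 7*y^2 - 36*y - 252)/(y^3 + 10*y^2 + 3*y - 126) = (y - 6)/(y - 3)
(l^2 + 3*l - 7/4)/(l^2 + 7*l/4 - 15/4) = (4*l^2 + 12*l - 7)/(4*l^2 + 7*l - 15)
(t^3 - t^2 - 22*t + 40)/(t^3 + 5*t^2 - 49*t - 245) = (t^2 - 6*t + 8)/(t^2 - 49)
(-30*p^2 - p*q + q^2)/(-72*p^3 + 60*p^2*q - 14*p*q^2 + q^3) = (5*p + q)/(12*p^2 - 8*p*q + q^2)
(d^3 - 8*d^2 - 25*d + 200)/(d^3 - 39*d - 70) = (d^2 - 13*d + 40)/(d^2 - 5*d - 14)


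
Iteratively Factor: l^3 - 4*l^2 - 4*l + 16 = (l - 2)*(l^2 - 2*l - 8) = (l - 4)*(l - 2)*(l + 2)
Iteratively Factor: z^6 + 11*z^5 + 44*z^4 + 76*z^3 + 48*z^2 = (z)*(z^5 + 11*z^4 + 44*z^3 + 76*z^2 + 48*z) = z*(z + 4)*(z^4 + 7*z^3 + 16*z^2 + 12*z) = z*(z + 3)*(z + 4)*(z^3 + 4*z^2 + 4*z) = z*(z + 2)*(z + 3)*(z + 4)*(z^2 + 2*z) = z^2*(z + 2)*(z + 3)*(z + 4)*(z + 2)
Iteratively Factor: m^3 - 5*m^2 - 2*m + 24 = (m - 3)*(m^2 - 2*m - 8) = (m - 3)*(m + 2)*(m - 4)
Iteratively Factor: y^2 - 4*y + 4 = (y - 2)*(y - 2)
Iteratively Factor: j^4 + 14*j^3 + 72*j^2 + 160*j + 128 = (j + 2)*(j^3 + 12*j^2 + 48*j + 64) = (j + 2)*(j + 4)*(j^2 + 8*j + 16) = (j + 2)*(j + 4)^2*(j + 4)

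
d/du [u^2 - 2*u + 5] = 2*u - 2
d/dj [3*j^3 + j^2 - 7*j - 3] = 9*j^2 + 2*j - 7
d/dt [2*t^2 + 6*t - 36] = 4*t + 6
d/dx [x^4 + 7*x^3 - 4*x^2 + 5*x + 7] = 4*x^3 + 21*x^2 - 8*x + 5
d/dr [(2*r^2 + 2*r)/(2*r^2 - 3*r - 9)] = 2*(-5*r^2 - 18*r - 9)/(4*r^4 - 12*r^3 - 27*r^2 + 54*r + 81)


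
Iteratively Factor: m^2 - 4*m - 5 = (m + 1)*(m - 5)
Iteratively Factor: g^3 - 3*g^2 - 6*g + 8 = (g - 4)*(g^2 + g - 2) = (g - 4)*(g + 2)*(g - 1)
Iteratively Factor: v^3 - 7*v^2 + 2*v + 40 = (v + 2)*(v^2 - 9*v + 20) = (v - 4)*(v + 2)*(v - 5)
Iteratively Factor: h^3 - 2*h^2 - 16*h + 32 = (h + 4)*(h^2 - 6*h + 8) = (h - 2)*(h + 4)*(h - 4)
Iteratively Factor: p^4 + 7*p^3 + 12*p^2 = (p)*(p^3 + 7*p^2 + 12*p) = p*(p + 4)*(p^2 + 3*p) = p^2*(p + 4)*(p + 3)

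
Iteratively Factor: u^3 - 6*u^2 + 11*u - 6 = (u - 1)*(u^2 - 5*u + 6) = (u - 3)*(u - 1)*(u - 2)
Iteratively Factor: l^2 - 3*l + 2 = (l - 1)*(l - 2)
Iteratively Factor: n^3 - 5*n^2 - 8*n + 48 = (n + 3)*(n^2 - 8*n + 16) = (n - 4)*(n + 3)*(n - 4)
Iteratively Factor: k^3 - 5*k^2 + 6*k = (k - 3)*(k^2 - 2*k) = (k - 3)*(k - 2)*(k)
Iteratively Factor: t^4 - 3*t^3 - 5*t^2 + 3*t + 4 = (t + 1)*(t^3 - 4*t^2 - t + 4) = (t + 1)^2*(t^2 - 5*t + 4) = (t - 1)*(t + 1)^2*(t - 4)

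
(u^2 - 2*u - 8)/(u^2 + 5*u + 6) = (u - 4)/(u + 3)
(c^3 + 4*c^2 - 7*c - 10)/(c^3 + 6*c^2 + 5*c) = (c - 2)/c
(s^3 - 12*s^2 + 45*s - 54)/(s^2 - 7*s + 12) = (s^2 - 9*s + 18)/(s - 4)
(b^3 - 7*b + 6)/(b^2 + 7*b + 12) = (b^2 - 3*b + 2)/(b + 4)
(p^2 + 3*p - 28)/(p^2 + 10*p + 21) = (p - 4)/(p + 3)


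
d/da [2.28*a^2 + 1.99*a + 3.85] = 4.56*a + 1.99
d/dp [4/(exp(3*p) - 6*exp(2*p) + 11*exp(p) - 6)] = (-12*exp(2*p) + 48*exp(p) - 44)*exp(p)/(exp(3*p) - 6*exp(2*p) + 11*exp(p) - 6)^2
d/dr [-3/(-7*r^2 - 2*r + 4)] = 6*(-7*r - 1)/(7*r^2 + 2*r - 4)^2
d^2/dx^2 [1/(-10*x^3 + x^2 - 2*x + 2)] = 2*((30*x - 1)*(10*x^3 - x^2 + 2*x - 2) - 4*(15*x^2 - x + 1)^2)/(10*x^3 - x^2 + 2*x - 2)^3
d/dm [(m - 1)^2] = 2*m - 2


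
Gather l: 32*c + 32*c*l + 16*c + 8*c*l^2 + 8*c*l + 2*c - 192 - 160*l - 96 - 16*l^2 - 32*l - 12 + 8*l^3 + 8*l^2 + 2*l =50*c + 8*l^3 + l^2*(8*c - 8) + l*(40*c - 190) - 300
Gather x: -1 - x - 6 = -x - 7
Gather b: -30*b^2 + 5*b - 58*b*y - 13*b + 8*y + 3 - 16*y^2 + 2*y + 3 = -30*b^2 + b*(-58*y - 8) - 16*y^2 + 10*y + 6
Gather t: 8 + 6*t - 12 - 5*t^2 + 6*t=-5*t^2 + 12*t - 4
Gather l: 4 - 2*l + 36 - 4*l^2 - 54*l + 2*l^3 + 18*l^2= 2*l^3 + 14*l^2 - 56*l + 40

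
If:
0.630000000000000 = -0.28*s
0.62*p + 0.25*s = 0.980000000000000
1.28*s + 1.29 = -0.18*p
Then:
No Solution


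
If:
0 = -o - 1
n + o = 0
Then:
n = 1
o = -1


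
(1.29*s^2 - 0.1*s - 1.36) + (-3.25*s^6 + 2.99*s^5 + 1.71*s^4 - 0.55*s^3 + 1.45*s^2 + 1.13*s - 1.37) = -3.25*s^6 + 2.99*s^5 + 1.71*s^4 - 0.55*s^3 + 2.74*s^2 + 1.03*s - 2.73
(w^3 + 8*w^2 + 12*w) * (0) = 0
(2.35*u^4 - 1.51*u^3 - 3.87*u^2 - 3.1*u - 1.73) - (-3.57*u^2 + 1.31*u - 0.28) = 2.35*u^4 - 1.51*u^3 - 0.3*u^2 - 4.41*u - 1.45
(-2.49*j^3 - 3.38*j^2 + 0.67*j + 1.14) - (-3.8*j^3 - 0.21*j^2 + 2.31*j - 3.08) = 1.31*j^3 - 3.17*j^2 - 1.64*j + 4.22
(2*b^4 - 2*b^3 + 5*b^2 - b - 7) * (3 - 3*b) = -6*b^5 + 12*b^4 - 21*b^3 + 18*b^2 + 18*b - 21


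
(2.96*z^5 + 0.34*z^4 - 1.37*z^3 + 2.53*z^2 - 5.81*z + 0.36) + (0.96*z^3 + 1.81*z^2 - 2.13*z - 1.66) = 2.96*z^5 + 0.34*z^4 - 0.41*z^3 + 4.34*z^2 - 7.94*z - 1.3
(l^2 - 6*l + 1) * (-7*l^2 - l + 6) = -7*l^4 + 41*l^3 + 5*l^2 - 37*l + 6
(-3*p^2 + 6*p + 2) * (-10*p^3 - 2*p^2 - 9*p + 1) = 30*p^5 - 54*p^4 - 5*p^3 - 61*p^2 - 12*p + 2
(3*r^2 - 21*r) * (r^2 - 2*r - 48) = 3*r^4 - 27*r^3 - 102*r^2 + 1008*r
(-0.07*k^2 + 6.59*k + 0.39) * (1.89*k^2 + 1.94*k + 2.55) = -0.1323*k^4 + 12.3193*k^3 + 13.3432*k^2 + 17.5611*k + 0.9945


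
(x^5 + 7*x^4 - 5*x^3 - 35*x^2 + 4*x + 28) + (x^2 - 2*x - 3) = x^5 + 7*x^4 - 5*x^3 - 34*x^2 + 2*x + 25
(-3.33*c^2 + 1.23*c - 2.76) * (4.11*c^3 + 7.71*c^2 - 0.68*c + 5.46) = -13.6863*c^5 - 20.619*c^4 + 0.4041*c^3 - 40.2978*c^2 + 8.5926*c - 15.0696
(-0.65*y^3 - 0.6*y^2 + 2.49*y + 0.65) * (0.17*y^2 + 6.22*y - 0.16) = -0.1105*y^5 - 4.145*y^4 - 3.2047*y^3 + 15.6943*y^2 + 3.6446*y - 0.104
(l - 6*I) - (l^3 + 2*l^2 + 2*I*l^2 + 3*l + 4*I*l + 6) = -l^3 - 2*l^2 - 2*I*l^2 - 2*l - 4*I*l - 6 - 6*I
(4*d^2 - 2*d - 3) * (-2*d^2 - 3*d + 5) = -8*d^4 - 8*d^3 + 32*d^2 - d - 15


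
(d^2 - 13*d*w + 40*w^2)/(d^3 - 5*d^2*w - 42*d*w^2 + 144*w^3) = (-d + 5*w)/(-d^2 - 3*d*w + 18*w^2)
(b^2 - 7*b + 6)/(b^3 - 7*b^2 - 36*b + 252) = (b - 1)/(b^2 - b - 42)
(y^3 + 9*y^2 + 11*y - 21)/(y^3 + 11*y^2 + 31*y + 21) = (y - 1)/(y + 1)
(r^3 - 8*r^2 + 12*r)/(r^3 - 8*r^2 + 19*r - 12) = r*(r^2 - 8*r + 12)/(r^3 - 8*r^2 + 19*r - 12)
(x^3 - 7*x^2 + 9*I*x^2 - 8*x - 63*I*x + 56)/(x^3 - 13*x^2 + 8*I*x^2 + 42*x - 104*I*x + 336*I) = (x + I)/(x - 6)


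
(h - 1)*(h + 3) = h^2 + 2*h - 3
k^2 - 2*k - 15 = (k - 5)*(k + 3)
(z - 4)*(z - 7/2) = z^2 - 15*z/2 + 14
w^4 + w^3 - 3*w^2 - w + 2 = (w - 1)^2*(w + 1)*(w + 2)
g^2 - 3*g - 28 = (g - 7)*(g + 4)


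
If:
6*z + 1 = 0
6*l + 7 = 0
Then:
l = -7/6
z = -1/6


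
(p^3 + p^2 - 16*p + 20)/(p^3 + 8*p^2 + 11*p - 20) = (p^2 - 4*p + 4)/(p^2 + 3*p - 4)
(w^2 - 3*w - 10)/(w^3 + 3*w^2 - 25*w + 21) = (w^2 - 3*w - 10)/(w^3 + 3*w^2 - 25*w + 21)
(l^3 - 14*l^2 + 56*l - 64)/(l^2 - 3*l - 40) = (l^2 - 6*l + 8)/(l + 5)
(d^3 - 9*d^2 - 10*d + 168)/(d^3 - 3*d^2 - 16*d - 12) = (d^2 - 3*d - 28)/(d^2 + 3*d + 2)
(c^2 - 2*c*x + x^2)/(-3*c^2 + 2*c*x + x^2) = (-c + x)/(3*c + x)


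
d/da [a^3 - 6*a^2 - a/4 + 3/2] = 3*a^2 - 12*a - 1/4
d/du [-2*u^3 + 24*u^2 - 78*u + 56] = -6*u^2 + 48*u - 78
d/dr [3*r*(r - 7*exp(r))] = -21*r*exp(r) + 6*r - 21*exp(r)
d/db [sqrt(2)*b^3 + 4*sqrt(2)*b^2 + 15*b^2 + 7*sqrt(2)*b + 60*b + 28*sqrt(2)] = 3*sqrt(2)*b^2 + 8*sqrt(2)*b + 30*b + 7*sqrt(2) + 60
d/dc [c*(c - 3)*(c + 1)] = 3*c^2 - 4*c - 3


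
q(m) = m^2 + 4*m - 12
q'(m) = 2*m + 4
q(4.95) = 32.30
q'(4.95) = 13.90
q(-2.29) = -15.92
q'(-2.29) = -0.58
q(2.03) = 0.24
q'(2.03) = 8.06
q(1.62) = -2.90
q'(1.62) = 7.24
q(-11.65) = 77.12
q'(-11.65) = -19.30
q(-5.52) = -3.61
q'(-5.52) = -7.04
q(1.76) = -1.86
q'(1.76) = 7.52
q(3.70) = 16.49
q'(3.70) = 11.40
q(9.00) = 105.00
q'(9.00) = 22.00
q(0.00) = -12.00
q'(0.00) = 4.00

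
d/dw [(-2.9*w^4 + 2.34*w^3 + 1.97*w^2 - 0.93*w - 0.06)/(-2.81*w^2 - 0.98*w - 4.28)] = (16.298*w^5 + 1.9506*w^4 + 45.0616*w^3 - 34.5895*w^2 - 17.2004*w + 3.9216)/(7.8961*w^4 + 5.5076*w^3 + 25.014*w^2 + 8.3888*w + 18.3184)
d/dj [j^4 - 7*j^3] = j^2*(4*j - 21)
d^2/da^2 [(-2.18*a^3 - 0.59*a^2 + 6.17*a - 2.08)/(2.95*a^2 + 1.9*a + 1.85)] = (5.6843418860808e-14*a^4 + 122.05785*a^3 - 135.26385*a^2 - 316.75335*a - 39.72805)/(25.672375*a^6 + 49.60425*a^5 + 80.247375*a^4 + 69.0745*a^3 + 50.324625*a^2 + 19.50825*a + 6.331625)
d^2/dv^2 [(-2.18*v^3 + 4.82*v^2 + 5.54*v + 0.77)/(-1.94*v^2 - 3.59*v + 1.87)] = (-1.4210854715202e-14*v^4 + 97.4473800000001*v^3 - 210.113772*v^2 - 107.025072*v - 133.527966)/(7.301384*v^6 + 40.533972*v^5 + 53.894946*v^4 - 31.874533*v^3 - 51.950283*v^2 + 37.661613*v - 6.539203)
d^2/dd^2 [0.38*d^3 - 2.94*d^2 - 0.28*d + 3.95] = 2.28*d - 5.88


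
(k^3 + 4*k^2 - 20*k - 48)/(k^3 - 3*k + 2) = (k^2 + 2*k - 24)/(k^2 - 2*k + 1)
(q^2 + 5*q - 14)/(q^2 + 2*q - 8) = (q + 7)/(q + 4)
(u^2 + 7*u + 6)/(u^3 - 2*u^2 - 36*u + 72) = (u + 1)/(u^2 - 8*u + 12)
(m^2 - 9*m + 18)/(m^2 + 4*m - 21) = (m - 6)/(m + 7)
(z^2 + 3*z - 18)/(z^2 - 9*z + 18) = (z + 6)/(z - 6)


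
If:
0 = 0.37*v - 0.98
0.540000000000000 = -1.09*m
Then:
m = -0.50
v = 2.65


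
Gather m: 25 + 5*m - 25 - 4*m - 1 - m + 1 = 0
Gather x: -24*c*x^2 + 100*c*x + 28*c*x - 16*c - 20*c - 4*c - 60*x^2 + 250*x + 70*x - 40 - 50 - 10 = -40*c + x^2*(-24*c - 60) + x*(128*c + 320) - 100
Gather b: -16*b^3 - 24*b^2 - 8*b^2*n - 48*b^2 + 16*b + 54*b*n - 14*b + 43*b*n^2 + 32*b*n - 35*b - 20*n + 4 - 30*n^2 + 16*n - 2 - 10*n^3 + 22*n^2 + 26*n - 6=-16*b^3 + b^2*(-8*n - 72) + b*(43*n^2 + 86*n - 33) - 10*n^3 - 8*n^2 + 22*n - 4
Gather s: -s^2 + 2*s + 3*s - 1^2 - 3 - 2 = -s^2 + 5*s - 6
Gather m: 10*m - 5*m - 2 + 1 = 5*m - 1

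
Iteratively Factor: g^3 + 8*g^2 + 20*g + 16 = (g + 4)*(g^2 + 4*g + 4) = (g + 2)*(g + 4)*(g + 2)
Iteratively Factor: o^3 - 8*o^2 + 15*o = (o - 3)*(o^2 - 5*o) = o*(o - 3)*(o - 5)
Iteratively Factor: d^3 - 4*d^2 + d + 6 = (d - 2)*(d^2 - 2*d - 3) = (d - 2)*(d + 1)*(d - 3)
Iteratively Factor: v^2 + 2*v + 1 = (v + 1)*(v + 1)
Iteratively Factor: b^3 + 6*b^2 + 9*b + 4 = (b + 1)*(b^2 + 5*b + 4) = (b + 1)^2*(b + 4)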